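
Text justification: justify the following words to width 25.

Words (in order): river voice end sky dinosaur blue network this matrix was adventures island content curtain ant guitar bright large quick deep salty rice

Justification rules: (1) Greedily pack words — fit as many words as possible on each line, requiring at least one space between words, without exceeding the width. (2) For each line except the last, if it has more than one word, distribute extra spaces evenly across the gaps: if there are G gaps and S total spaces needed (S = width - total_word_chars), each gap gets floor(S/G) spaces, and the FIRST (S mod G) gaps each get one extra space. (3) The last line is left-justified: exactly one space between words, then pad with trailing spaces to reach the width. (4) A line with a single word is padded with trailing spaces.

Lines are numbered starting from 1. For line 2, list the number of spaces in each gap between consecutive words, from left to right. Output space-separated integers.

Line 1: ['river', 'voice', 'end', 'sky'] (min_width=19, slack=6)
Line 2: ['dinosaur', 'blue', 'network'] (min_width=21, slack=4)
Line 3: ['this', 'matrix', 'was'] (min_width=15, slack=10)
Line 4: ['adventures', 'island', 'content'] (min_width=25, slack=0)
Line 5: ['curtain', 'ant', 'guitar', 'bright'] (min_width=25, slack=0)
Line 6: ['large', 'quick', 'deep', 'salty'] (min_width=22, slack=3)
Line 7: ['rice'] (min_width=4, slack=21)

Answer: 3 3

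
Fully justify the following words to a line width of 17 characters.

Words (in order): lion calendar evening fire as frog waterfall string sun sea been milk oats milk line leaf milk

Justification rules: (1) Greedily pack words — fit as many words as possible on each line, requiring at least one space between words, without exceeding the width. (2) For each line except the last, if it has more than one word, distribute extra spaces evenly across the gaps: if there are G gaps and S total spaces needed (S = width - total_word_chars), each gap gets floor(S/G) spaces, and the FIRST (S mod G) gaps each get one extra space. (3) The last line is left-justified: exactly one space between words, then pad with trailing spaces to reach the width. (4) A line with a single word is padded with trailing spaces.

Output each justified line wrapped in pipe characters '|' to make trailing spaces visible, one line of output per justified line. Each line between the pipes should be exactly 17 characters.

Line 1: ['lion', 'calendar'] (min_width=13, slack=4)
Line 2: ['evening', 'fire', 'as'] (min_width=15, slack=2)
Line 3: ['frog', 'waterfall'] (min_width=14, slack=3)
Line 4: ['string', 'sun', 'sea'] (min_width=14, slack=3)
Line 5: ['been', 'milk', 'oats'] (min_width=14, slack=3)
Line 6: ['milk', 'line', 'leaf'] (min_width=14, slack=3)
Line 7: ['milk'] (min_width=4, slack=13)

Answer: |lion     calendar|
|evening  fire  as|
|frog    waterfall|
|string   sun  sea|
|been   milk  oats|
|milk   line  leaf|
|milk             |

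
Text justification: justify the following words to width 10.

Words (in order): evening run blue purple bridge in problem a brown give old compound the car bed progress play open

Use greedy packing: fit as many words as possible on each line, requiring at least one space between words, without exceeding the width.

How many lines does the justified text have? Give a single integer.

Line 1: ['evening'] (min_width=7, slack=3)
Line 2: ['run', 'blue'] (min_width=8, slack=2)
Line 3: ['purple'] (min_width=6, slack=4)
Line 4: ['bridge', 'in'] (min_width=9, slack=1)
Line 5: ['problem', 'a'] (min_width=9, slack=1)
Line 6: ['brown', 'give'] (min_width=10, slack=0)
Line 7: ['old'] (min_width=3, slack=7)
Line 8: ['compound'] (min_width=8, slack=2)
Line 9: ['the', 'car'] (min_width=7, slack=3)
Line 10: ['bed'] (min_width=3, slack=7)
Line 11: ['progress'] (min_width=8, slack=2)
Line 12: ['play', 'open'] (min_width=9, slack=1)
Total lines: 12

Answer: 12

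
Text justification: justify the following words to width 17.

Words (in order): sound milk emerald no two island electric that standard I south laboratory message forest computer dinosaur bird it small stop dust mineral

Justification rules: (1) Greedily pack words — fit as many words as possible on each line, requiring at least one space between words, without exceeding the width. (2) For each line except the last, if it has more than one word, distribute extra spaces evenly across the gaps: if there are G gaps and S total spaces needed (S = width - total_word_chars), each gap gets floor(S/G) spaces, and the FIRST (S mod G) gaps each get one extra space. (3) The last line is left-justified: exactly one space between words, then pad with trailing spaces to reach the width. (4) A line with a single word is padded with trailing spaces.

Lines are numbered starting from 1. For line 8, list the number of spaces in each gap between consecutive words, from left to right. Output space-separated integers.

Line 1: ['sound', 'milk'] (min_width=10, slack=7)
Line 2: ['emerald', 'no', 'two'] (min_width=14, slack=3)
Line 3: ['island', 'electric'] (min_width=15, slack=2)
Line 4: ['that', 'standard', 'I'] (min_width=15, slack=2)
Line 5: ['south', 'laboratory'] (min_width=16, slack=1)
Line 6: ['message', 'forest'] (min_width=14, slack=3)
Line 7: ['computer', 'dinosaur'] (min_width=17, slack=0)
Line 8: ['bird', 'it', 'small'] (min_width=13, slack=4)
Line 9: ['stop', 'dust', 'mineral'] (min_width=17, slack=0)

Answer: 3 3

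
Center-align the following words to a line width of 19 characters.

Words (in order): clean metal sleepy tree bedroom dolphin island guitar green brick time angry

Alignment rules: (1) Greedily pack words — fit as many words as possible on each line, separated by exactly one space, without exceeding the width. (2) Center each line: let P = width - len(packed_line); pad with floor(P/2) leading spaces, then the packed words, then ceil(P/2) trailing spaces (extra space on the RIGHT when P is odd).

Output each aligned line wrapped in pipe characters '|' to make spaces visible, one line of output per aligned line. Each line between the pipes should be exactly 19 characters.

Line 1: ['clean', 'metal', 'sleepy'] (min_width=18, slack=1)
Line 2: ['tree', 'bedroom'] (min_width=12, slack=7)
Line 3: ['dolphin', 'island'] (min_width=14, slack=5)
Line 4: ['guitar', 'green', 'brick'] (min_width=18, slack=1)
Line 5: ['time', 'angry'] (min_width=10, slack=9)

Answer: |clean metal sleepy |
|   tree bedroom    |
|  dolphin island   |
|guitar green brick |
|    time angry     |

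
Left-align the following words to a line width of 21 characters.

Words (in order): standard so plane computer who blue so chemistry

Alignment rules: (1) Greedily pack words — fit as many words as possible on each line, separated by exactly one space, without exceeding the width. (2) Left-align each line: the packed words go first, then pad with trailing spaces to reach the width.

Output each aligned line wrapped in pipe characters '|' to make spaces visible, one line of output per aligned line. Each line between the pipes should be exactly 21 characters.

Answer: |standard so plane    |
|computer who blue so |
|chemistry            |

Derivation:
Line 1: ['standard', 'so', 'plane'] (min_width=17, slack=4)
Line 2: ['computer', 'who', 'blue', 'so'] (min_width=20, slack=1)
Line 3: ['chemistry'] (min_width=9, slack=12)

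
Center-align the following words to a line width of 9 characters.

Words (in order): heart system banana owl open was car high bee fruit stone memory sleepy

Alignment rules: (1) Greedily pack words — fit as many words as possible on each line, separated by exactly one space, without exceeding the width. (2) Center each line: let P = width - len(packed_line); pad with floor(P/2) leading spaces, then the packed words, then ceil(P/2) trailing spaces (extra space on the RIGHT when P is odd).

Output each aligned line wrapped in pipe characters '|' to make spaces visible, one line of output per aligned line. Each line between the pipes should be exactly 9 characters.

Answer: |  heart  |
| system  |
| banana  |
|owl open |
| was car |
|high bee |
|  fruit  |
|  stone  |
| memory  |
| sleepy  |

Derivation:
Line 1: ['heart'] (min_width=5, slack=4)
Line 2: ['system'] (min_width=6, slack=3)
Line 3: ['banana'] (min_width=6, slack=3)
Line 4: ['owl', 'open'] (min_width=8, slack=1)
Line 5: ['was', 'car'] (min_width=7, slack=2)
Line 6: ['high', 'bee'] (min_width=8, slack=1)
Line 7: ['fruit'] (min_width=5, slack=4)
Line 8: ['stone'] (min_width=5, slack=4)
Line 9: ['memory'] (min_width=6, slack=3)
Line 10: ['sleepy'] (min_width=6, slack=3)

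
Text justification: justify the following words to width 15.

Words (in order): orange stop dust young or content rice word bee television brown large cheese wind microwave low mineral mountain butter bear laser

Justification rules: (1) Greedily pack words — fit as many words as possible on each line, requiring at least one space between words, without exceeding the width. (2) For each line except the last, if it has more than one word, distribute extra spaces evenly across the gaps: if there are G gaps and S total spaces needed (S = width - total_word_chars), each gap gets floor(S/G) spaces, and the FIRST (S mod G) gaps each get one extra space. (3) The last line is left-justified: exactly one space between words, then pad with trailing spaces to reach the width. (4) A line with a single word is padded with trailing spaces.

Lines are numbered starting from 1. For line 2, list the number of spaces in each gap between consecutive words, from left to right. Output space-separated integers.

Line 1: ['orange', 'stop'] (min_width=11, slack=4)
Line 2: ['dust', 'young', 'or'] (min_width=13, slack=2)
Line 3: ['content', 'rice'] (min_width=12, slack=3)
Line 4: ['word', 'bee'] (min_width=8, slack=7)
Line 5: ['television'] (min_width=10, slack=5)
Line 6: ['brown', 'large'] (min_width=11, slack=4)
Line 7: ['cheese', 'wind'] (min_width=11, slack=4)
Line 8: ['microwave', 'low'] (min_width=13, slack=2)
Line 9: ['mineral'] (min_width=7, slack=8)
Line 10: ['mountain', 'butter'] (min_width=15, slack=0)
Line 11: ['bear', 'laser'] (min_width=10, slack=5)

Answer: 2 2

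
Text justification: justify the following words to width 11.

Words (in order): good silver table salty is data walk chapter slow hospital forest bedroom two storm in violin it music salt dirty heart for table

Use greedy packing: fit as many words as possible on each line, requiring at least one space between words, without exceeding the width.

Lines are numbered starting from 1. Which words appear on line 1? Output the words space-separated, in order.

Answer: good silver

Derivation:
Line 1: ['good', 'silver'] (min_width=11, slack=0)
Line 2: ['table', 'salty'] (min_width=11, slack=0)
Line 3: ['is', 'data'] (min_width=7, slack=4)
Line 4: ['walk'] (min_width=4, slack=7)
Line 5: ['chapter'] (min_width=7, slack=4)
Line 6: ['slow'] (min_width=4, slack=7)
Line 7: ['hospital'] (min_width=8, slack=3)
Line 8: ['forest'] (min_width=6, slack=5)
Line 9: ['bedroom', 'two'] (min_width=11, slack=0)
Line 10: ['storm', 'in'] (min_width=8, slack=3)
Line 11: ['violin', 'it'] (min_width=9, slack=2)
Line 12: ['music', 'salt'] (min_width=10, slack=1)
Line 13: ['dirty', 'heart'] (min_width=11, slack=0)
Line 14: ['for', 'table'] (min_width=9, slack=2)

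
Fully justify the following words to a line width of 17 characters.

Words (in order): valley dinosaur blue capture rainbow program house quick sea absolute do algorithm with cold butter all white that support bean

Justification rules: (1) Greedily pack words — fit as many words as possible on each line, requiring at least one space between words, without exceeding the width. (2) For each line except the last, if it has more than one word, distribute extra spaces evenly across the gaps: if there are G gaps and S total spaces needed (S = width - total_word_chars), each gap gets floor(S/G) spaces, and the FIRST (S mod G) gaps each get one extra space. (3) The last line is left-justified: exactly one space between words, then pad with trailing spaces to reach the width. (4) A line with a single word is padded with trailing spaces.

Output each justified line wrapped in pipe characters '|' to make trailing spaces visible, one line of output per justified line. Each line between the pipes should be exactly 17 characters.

Line 1: ['valley', 'dinosaur'] (min_width=15, slack=2)
Line 2: ['blue', 'capture'] (min_width=12, slack=5)
Line 3: ['rainbow', 'program'] (min_width=15, slack=2)
Line 4: ['house', 'quick', 'sea'] (min_width=15, slack=2)
Line 5: ['absolute', 'do'] (min_width=11, slack=6)
Line 6: ['algorithm', 'with'] (min_width=14, slack=3)
Line 7: ['cold', 'butter', 'all'] (min_width=15, slack=2)
Line 8: ['white', 'that'] (min_width=10, slack=7)
Line 9: ['support', 'bean'] (min_width=12, slack=5)

Answer: |valley   dinosaur|
|blue      capture|
|rainbow   program|
|house  quick  sea|
|absolute       do|
|algorithm    with|
|cold  butter  all|
|white        that|
|support bean     |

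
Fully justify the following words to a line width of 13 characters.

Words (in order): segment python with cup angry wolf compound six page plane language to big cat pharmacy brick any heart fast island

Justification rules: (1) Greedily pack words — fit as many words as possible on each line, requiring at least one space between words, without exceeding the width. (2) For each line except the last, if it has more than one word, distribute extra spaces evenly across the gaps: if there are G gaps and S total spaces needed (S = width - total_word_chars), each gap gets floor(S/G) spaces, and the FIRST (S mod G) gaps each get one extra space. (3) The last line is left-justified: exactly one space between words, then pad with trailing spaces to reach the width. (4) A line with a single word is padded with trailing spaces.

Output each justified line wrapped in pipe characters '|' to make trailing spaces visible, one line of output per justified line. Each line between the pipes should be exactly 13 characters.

Answer: |segment      |
|python   with|
|cup     angry|
|wolf compound|
|six      page|
|plane        |
|language   to|
|big       cat|
|pharmacy     |
|brick     any|
|heart    fast|
|island       |

Derivation:
Line 1: ['segment'] (min_width=7, slack=6)
Line 2: ['python', 'with'] (min_width=11, slack=2)
Line 3: ['cup', 'angry'] (min_width=9, slack=4)
Line 4: ['wolf', 'compound'] (min_width=13, slack=0)
Line 5: ['six', 'page'] (min_width=8, slack=5)
Line 6: ['plane'] (min_width=5, slack=8)
Line 7: ['language', 'to'] (min_width=11, slack=2)
Line 8: ['big', 'cat'] (min_width=7, slack=6)
Line 9: ['pharmacy'] (min_width=8, slack=5)
Line 10: ['brick', 'any'] (min_width=9, slack=4)
Line 11: ['heart', 'fast'] (min_width=10, slack=3)
Line 12: ['island'] (min_width=6, slack=7)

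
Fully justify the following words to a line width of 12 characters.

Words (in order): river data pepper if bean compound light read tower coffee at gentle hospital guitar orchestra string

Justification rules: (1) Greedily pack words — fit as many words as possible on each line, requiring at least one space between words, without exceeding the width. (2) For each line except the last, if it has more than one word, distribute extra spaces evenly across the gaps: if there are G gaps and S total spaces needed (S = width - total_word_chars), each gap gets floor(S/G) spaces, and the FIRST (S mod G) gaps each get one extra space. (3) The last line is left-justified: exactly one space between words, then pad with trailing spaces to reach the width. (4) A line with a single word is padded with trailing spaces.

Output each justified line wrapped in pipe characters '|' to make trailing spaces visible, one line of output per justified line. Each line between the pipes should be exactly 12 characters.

Answer: |river   data|
|pepper    if|
|bean        |
|compound    |
|light   read|
|tower coffee|
|at    gentle|
|hospital    |
|guitar      |
|orchestra   |
|string      |

Derivation:
Line 1: ['river', 'data'] (min_width=10, slack=2)
Line 2: ['pepper', 'if'] (min_width=9, slack=3)
Line 3: ['bean'] (min_width=4, slack=8)
Line 4: ['compound'] (min_width=8, slack=4)
Line 5: ['light', 'read'] (min_width=10, slack=2)
Line 6: ['tower', 'coffee'] (min_width=12, slack=0)
Line 7: ['at', 'gentle'] (min_width=9, slack=3)
Line 8: ['hospital'] (min_width=8, slack=4)
Line 9: ['guitar'] (min_width=6, slack=6)
Line 10: ['orchestra'] (min_width=9, slack=3)
Line 11: ['string'] (min_width=6, slack=6)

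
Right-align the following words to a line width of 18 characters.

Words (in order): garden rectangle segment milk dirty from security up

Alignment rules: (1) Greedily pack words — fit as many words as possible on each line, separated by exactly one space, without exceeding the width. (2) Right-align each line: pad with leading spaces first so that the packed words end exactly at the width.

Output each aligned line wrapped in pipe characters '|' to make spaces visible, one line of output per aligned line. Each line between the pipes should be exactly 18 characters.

Answer: |  garden rectangle|
|segment milk dirty|
|  from security up|

Derivation:
Line 1: ['garden', 'rectangle'] (min_width=16, slack=2)
Line 2: ['segment', 'milk', 'dirty'] (min_width=18, slack=0)
Line 3: ['from', 'security', 'up'] (min_width=16, slack=2)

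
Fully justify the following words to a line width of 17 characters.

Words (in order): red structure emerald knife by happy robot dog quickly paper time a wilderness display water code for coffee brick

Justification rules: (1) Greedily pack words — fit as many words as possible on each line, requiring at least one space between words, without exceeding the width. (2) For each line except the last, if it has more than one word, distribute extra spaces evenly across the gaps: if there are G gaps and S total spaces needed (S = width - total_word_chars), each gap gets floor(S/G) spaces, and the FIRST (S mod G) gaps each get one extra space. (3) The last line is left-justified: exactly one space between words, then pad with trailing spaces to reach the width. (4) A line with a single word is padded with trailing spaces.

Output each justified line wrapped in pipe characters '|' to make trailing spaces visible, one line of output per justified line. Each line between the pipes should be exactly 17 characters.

Line 1: ['red', 'structure'] (min_width=13, slack=4)
Line 2: ['emerald', 'knife', 'by'] (min_width=16, slack=1)
Line 3: ['happy', 'robot', 'dog'] (min_width=15, slack=2)
Line 4: ['quickly', 'paper'] (min_width=13, slack=4)
Line 5: ['time', 'a', 'wilderness'] (min_width=17, slack=0)
Line 6: ['display', 'water'] (min_width=13, slack=4)
Line 7: ['code', 'for', 'coffee'] (min_width=15, slack=2)
Line 8: ['brick'] (min_width=5, slack=12)

Answer: |red     structure|
|emerald  knife by|
|happy  robot  dog|
|quickly     paper|
|time a wilderness|
|display     water|
|code  for  coffee|
|brick            |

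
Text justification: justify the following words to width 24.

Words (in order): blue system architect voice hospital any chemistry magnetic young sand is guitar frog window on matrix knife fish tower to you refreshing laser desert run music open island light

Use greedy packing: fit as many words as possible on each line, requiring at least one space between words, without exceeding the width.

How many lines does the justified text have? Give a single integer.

Answer: 9

Derivation:
Line 1: ['blue', 'system', 'architect'] (min_width=21, slack=3)
Line 2: ['voice', 'hospital', 'any'] (min_width=18, slack=6)
Line 3: ['chemistry', 'magnetic', 'young'] (min_width=24, slack=0)
Line 4: ['sand', 'is', 'guitar', 'frog'] (min_width=19, slack=5)
Line 5: ['window', 'on', 'matrix', 'knife'] (min_width=22, slack=2)
Line 6: ['fish', 'tower', 'to', 'you'] (min_width=17, slack=7)
Line 7: ['refreshing', 'laser', 'desert'] (min_width=23, slack=1)
Line 8: ['run', 'music', 'open', 'island'] (min_width=21, slack=3)
Line 9: ['light'] (min_width=5, slack=19)
Total lines: 9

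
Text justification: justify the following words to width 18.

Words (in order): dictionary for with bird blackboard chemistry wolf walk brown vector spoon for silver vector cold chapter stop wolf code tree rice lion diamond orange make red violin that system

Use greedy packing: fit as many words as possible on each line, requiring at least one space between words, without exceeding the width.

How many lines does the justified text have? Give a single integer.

Line 1: ['dictionary', 'for'] (min_width=14, slack=4)
Line 2: ['with', 'bird'] (min_width=9, slack=9)
Line 3: ['blackboard'] (min_width=10, slack=8)
Line 4: ['chemistry', 'wolf'] (min_width=14, slack=4)
Line 5: ['walk', 'brown', 'vector'] (min_width=17, slack=1)
Line 6: ['spoon', 'for', 'silver'] (min_width=16, slack=2)
Line 7: ['vector', 'cold'] (min_width=11, slack=7)
Line 8: ['chapter', 'stop', 'wolf'] (min_width=17, slack=1)
Line 9: ['code', 'tree', 'rice'] (min_width=14, slack=4)
Line 10: ['lion', 'diamond'] (min_width=12, slack=6)
Line 11: ['orange', 'make', 'red'] (min_width=15, slack=3)
Line 12: ['violin', 'that', 'system'] (min_width=18, slack=0)
Total lines: 12

Answer: 12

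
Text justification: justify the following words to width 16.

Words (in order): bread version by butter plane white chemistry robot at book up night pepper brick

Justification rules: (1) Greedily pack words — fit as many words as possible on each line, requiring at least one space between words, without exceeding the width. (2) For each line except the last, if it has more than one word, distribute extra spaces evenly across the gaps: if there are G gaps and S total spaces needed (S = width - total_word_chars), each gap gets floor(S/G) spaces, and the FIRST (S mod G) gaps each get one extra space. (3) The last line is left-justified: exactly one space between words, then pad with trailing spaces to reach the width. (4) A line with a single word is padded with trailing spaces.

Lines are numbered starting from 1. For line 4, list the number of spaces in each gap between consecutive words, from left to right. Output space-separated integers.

Answer: 1 1 1

Derivation:
Line 1: ['bread', 'version', 'by'] (min_width=16, slack=0)
Line 2: ['butter', 'plane'] (min_width=12, slack=4)
Line 3: ['white', 'chemistry'] (min_width=15, slack=1)
Line 4: ['robot', 'at', 'book', 'up'] (min_width=16, slack=0)
Line 5: ['night', 'pepper'] (min_width=12, slack=4)
Line 6: ['brick'] (min_width=5, slack=11)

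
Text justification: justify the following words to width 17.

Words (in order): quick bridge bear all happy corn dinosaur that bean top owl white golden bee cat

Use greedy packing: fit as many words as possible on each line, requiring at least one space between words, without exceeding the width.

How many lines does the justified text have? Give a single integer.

Line 1: ['quick', 'bridge', 'bear'] (min_width=17, slack=0)
Line 2: ['all', 'happy', 'corn'] (min_width=14, slack=3)
Line 3: ['dinosaur', 'that'] (min_width=13, slack=4)
Line 4: ['bean', 'top', 'owl'] (min_width=12, slack=5)
Line 5: ['white', 'golden', 'bee'] (min_width=16, slack=1)
Line 6: ['cat'] (min_width=3, slack=14)
Total lines: 6

Answer: 6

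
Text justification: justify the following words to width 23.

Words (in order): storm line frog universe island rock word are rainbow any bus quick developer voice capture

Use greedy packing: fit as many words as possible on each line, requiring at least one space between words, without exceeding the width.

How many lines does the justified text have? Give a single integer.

Answer: 5

Derivation:
Line 1: ['storm', 'line', 'frog'] (min_width=15, slack=8)
Line 2: ['universe', 'island', 'rock'] (min_width=20, slack=3)
Line 3: ['word', 'are', 'rainbow', 'any'] (min_width=20, slack=3)
Line 4: ['bus', 'quick', 'developer'] (min_width=19, slack=4)
Line 5: ['voice', 'capture'] (min_width=13, slack=10)
Total lines: 5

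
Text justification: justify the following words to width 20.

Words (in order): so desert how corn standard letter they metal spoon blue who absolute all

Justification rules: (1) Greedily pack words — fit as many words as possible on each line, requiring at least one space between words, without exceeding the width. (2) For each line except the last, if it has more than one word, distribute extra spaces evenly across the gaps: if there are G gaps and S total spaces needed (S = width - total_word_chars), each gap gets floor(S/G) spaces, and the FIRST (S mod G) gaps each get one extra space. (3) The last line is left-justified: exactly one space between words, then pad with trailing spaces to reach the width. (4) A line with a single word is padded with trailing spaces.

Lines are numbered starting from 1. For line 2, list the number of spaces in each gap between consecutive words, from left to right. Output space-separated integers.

Answer: 1 1

Derivation:
Line 1: ['so', 'desert', 'how', 'corn'] (min_width=18, slack=2)
Line 2: ['standard', 'letter', 'they'] (min_width=20, slack=0)
Line 3: ['metal', 'spoon', 'blue', 'who'] (min_width=20, slack=0)
Line 4: ['absolute', 'all'] (min_width=12, slack=8)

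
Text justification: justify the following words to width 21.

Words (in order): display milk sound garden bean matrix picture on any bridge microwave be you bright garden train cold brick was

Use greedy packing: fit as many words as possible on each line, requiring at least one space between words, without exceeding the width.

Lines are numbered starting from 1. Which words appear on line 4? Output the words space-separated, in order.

Line 1: ['display', 'milk', 'sound'] (min_width=18, slack=3)
Line 2: ['garden', 'bean', 'matrix'] (min_width=18, slack=3)
Line 3: ['picture', 'on', 'any', 'bridge'] (min_width=21, slack=0)
Line 4: ['microwave', 'be', 'you'] (min_width=16, slack=5)
Line 5: ['bright', 'garden', 'train'] (min_width=19, slack=2)
Line 6: ['cold', 'brick', 'was'] (min_width=14, slack=7)

Answer: microwave be you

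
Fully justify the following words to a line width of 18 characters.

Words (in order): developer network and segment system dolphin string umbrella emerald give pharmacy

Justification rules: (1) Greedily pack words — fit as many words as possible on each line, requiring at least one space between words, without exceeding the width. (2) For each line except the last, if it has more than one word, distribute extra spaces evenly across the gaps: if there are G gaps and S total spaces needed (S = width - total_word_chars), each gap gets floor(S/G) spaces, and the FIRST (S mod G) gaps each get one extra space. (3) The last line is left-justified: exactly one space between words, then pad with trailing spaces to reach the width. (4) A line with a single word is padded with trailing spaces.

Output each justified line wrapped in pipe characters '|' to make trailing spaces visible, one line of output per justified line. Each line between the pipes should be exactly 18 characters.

Line 1: ['developer', 'network'] (min_width=17, slack=1)
Line 2: ['and', 'segment', 'system'] (min_width=18, slack=0)
Line 3: ['dolphin', 'string'] (min_width=14, slack=4)
Line 4: ['umbrella', 'emerald'] (min_width=16, slack=2)
Line 5: ['give', 'pharmacy'] (min_width=13, slack=5)

Answer: |developer  network|
|and segment system|
|dolphin     string|
|umbrella   emerald|
|give pharmacy     |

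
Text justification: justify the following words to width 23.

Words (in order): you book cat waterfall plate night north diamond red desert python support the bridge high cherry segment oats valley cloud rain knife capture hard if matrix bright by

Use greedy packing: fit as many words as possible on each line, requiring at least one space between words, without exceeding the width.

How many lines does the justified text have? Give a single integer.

Line 1: ['you', 'book', 'cat', 'waterfall'] (min_width=22, slack=1)
Line 2: ['plate', 'night', 'north'] (min_width=17, slack=6)
Line 3: ['diamond', 'red', 'desert'] (min_width=18, slack=5)
Line 4: ['python', 'support', 'the'] (min_width=18, slack=5)
Line 5: ['bridge', 'high', 'cherry'] (min_width=18, slack=5)
Line 6: ['segment', 'oats', 'valley'] (min_width=19, slack=4)
Line 7: ['cloud', 'rain', 'knife'] (min_width=16, slack=7)
Line 8: ['capture', 'hard', 'if', 'matrix'] (min_width=22, slack=1)
Line 9: ['bright', 'by'] (min_width=9, slack=14)
Total lines: 9

Answer: 9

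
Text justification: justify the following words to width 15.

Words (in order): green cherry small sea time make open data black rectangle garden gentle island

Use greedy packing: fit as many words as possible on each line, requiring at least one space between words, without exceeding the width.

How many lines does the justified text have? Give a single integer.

Line 1: ['green', 'cherry'] (min_width=12, slack=3)
Line 2: ['small', 'sea', 'time'] (min_width=14, slack=1)
Line 3: ['make', 'open', 'data'] (min_width=14, slack=1)
Line 4: ['black', 'rectangle'] (min_width=15, slack=0)
Line 5: ['garden', 'gentle'] (min_width=13, slack=2)
Line 6: ['island'] (min_width=6, slack=9)
Total lines: 6

Answer: 6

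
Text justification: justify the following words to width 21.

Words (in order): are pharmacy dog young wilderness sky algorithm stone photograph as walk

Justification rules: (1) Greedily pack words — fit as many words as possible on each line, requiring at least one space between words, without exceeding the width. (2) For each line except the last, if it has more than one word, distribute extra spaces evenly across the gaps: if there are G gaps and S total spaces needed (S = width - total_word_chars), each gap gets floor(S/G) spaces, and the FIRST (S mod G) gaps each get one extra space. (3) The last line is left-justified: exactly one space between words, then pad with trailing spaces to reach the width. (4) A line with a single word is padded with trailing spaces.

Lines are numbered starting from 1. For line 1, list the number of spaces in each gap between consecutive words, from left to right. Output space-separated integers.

Answer: 4 3

Derivation:
Line 1: ['are', 'pharmacy', 'dog'] (min_width=16, slack=5)
Line 2: ['young', 'wilderness', 'sky'] (min_width=20, slack=1)
Line 3: ['algorithm', 'stone'] (min_width=15, slack=6)
Line 4: ['photograph', 'as', 'walk'] (min_width=18, slack=3)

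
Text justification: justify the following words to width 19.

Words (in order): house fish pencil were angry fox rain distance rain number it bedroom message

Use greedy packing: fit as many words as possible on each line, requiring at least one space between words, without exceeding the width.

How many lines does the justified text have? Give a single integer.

Answer: 5

Derivation:
Line 1: ['house', 'fish', 'pencil'] (min_width=17, slack=2)
Line 2: ['were', 'angry', 'fox', 'rain'] (min_width=19, slack=0)
Line 3: ['distance', 'rain'] (min_width=13, slack=6)
Line 4: ['number', 'it', 'bedroom'] (min_width=17, slack=2)
Line 5: ['message'] (min_width=7, slack=12)
Total lines: 5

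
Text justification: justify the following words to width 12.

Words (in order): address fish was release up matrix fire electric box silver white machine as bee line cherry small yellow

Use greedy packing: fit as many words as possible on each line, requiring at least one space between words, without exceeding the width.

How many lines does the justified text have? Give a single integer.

Answer: 10

Derivation:
Line 1: ['address', 'fish'] (min_width=12, slack=0)
Line 2: ['was', 'release'] (min_width=11, slack=1)
Line 3: ['up', 'matrix'] (min_width=9, slack=3)
Line 4: ['fire'] (min_width=4, slack=8)
Line 5: ['electric', 'box'] (min_width=12, slack=0)
Line 6: ['silver', 'white'] (min_width=12, slack=0)
Line 7: ['machine', 'as'] (min_width=10, slack=2)
Line 8: ['bee', 'line'] (min_width=8, slack=4)
Line 9: ['cherry', 'small'] (min_width=12, slack=0)
Line 10: ['yellow'] (min_width=6, slack=6)
Total lines: 10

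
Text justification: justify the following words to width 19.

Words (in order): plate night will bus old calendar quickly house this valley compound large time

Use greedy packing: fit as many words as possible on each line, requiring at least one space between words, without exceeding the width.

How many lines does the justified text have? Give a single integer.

Line 1: ['plate', 'night', 'will'] (min_width=16, slack=3)
Line 2: ['bus', 'old', 'calendar'] (min_width=16, slack=3)
Line 3: ['quickly', 'house', 'this'] (min_width=18, slack=1)
Line 4: ['valley', 'compound'] (min_width=15, slack=4)
Line 5: ['large', 'time'] (min_width=10, slack=9)
Total lines: 5

Answer: 5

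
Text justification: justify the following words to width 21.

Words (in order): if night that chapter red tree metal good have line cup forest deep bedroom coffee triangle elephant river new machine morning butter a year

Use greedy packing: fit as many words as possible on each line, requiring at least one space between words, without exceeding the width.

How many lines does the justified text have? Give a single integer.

Line 1: ['if', 'night', 'that', 'chapter'] (min_width=21, slack=0)
Line 2: ['red', 'tree', 'metal', 'good'] (min_width=19, slack=2)
Line 3: ['have', 'line', 'cup', 'forest'] (min_width=20, slack=1)
Line 4: ['deep', 'bedroom', 'coffee'] (min_width=19, slack=2)
Line 5: ['triangle', 'elephant'] (min_width=17, slack=4)
Line 6: ['river', 'new', 'machine'] (min_width=17, slack=4)
Line 7: ['morning', 'butter', 'a', 'year'] (min_width=21, slack=0)
Total lines: 7

Answer: 7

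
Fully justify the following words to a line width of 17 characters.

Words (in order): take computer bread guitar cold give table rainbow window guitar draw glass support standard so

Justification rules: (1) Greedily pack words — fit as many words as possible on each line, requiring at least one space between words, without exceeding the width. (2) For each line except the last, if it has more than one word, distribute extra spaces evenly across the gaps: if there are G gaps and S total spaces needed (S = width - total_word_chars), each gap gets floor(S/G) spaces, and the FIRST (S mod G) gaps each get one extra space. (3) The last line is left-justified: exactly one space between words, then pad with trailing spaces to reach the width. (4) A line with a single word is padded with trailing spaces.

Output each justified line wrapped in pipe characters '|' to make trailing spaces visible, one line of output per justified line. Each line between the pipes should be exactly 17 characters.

Answer: |take     computer|
|bread guitar cold|
|give        table|
|rainbow    window|
|guitar draw glass|
|support  standard|
|so               |

Derivation:
Line 1: ['take', 'computer'] (min_width=13, slack=4)
Line 2: ['bread', 'guitar', 'cold'] (min_width=17, slack=0)
Line 3: ['give', 'table'] (min_width=10, slack=7)
Line 4: ['rainbow', 'window'] (min_width=14, slack=3)
Line 5: ['guitar', 'draw', 'glass'] (min_width=17, slack=0)
Line 6: ['support', 'standard'] (min_width=16, slack=1)
Line 7: ['so'] (min_width=2, slack=15)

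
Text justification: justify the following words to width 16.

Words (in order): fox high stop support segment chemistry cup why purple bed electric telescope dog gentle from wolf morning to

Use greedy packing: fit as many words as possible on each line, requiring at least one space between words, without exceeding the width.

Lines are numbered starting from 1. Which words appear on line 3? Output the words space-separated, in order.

Line 1: ['fox', 'high', 'stop'] (min_width=13, slack=3)
Line 2: ['support', 'segment'] (min_width=15, slack=1)
Line 3: ['chemistry', 'cup'] (min_width=13, slack=3)
Line 4: ['why', 'purple', 'bed'] (min_width=14, slack=2)
Line 5: ['electric'] (min_width=8, slack=8)
Line 6: ['telescope', 'dog'] (min_width=13, slack=3)
Line 7: ['gentle', 'from', 'wolf'] (min_width=16, slack=0)
Line 8: ['morning', 'to'] (min_width=10, slack=6)

Answer: chemistry cup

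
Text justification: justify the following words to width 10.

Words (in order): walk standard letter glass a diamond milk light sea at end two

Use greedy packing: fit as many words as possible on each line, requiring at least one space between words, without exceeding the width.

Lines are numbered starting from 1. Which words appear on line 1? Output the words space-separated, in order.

Answer: walk

Derivation:
Line 1: ['walk'] (min_width=4, slack=6)
Line 2: ['standard'] (min_width=8, slack=2)
Line 3: ['letter'] (min_width=6, slack=4)
Line 4: ['glass', 'a'] (min_width=7, slack=3)
Line 5: ['diamond'] (min_width=7, slack=3)
Line 6: ['milk', 'light'] (min_width=10, slack=0)
Line 7: ['sea', 'at', 'end'] (min_width=10, slack=0)
Line 8: ['two'] (min_width=3, slack=7)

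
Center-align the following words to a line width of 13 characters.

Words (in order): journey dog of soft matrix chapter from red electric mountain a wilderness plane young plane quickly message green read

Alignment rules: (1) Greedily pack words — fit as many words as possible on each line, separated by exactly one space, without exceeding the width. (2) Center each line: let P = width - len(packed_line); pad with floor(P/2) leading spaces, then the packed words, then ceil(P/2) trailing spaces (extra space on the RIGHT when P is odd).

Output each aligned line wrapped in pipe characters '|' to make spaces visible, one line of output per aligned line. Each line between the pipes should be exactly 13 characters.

Line 1: ['journey', 'dog'] (min_width=11, slack=2)
Line 2: ['of', 'soft'] (min_width=7, slack=6)
Line 3: ['matrix'] (min_width=6, slack=7)
Line 4: ['chapter', 'from'] (min_width=12, slack=1)
Line 5: ['red', 'electric'] (min_width=12, slack=1)
Line 6: ['mountain', 'a'] (min_width=10, slack=3)
Line 7: ['wilderness'] (min_width=10, slack=3)
Line 8: ['plane', 'young'] (min_width=11, slack=2)
Line 9: ['plane', 'quickly'] (min_width=13, slack=0)
Line 10: ['message', 'green'] (min_width=13, slack=0)
Line 11: ['read'] (min_width=4, slack=9)

Answer: | journey dog |
|   of soft   |
|   matrix    |
|chapter from |
|red electric |
| mountain a  |
| wilderness  |
| plane young |
|plane quickly|
|message green|
|    read     |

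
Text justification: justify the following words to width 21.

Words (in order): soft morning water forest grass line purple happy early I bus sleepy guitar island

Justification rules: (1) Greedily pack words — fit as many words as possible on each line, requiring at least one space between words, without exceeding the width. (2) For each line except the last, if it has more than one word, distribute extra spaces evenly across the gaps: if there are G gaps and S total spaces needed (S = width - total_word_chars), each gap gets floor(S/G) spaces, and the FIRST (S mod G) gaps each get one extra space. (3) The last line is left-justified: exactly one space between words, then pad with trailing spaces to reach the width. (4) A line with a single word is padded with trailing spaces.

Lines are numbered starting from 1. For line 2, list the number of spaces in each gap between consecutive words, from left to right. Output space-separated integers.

Answer: 3 3

Derivation:
Line 1: ['soft', 'morning', 'water'] (min_width=18, slack=3)
Line 2: ['forest', 'grass', 'line'] (min_width=17, slack=4)
Line 3: ['purple', 'happy', 'early', 'I'] (min_width=20, slack=1)
Line 4: ['bus', 'sleepy', 'guitar'] (min_width=17, slack=4)
Line 5: ['island'] (min_width=6, slack=15)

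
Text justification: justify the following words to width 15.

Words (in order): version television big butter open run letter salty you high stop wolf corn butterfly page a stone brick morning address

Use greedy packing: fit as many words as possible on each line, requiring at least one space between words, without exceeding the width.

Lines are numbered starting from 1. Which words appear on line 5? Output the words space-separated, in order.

Answer: you high stop

Derivation:
Line 1: ['version'] (min_width=7, slack=8)
Line 2: ['television', 'big'] (min_width=14, slack=1)
Line 3: ['butter', 'open', 'run'] (min_width=15, slack=0)
Line 4: ['letter', 'salty'] (min_width=12, slack=3)
Line 5: ['you', 'high', 'stop'] (min_width=13, slack=2)
Line 6: ['wolf', 'corn'] (min_width=9, slack=6)
Line 7: ['butterfly', 'page'] (min_width=14, slack=1)
Line 8: ['a', 'stone', 'brick'] (min_width=13, slack=2)
Line 9: ['morning', 'address'] (min_width=15, slack=0)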